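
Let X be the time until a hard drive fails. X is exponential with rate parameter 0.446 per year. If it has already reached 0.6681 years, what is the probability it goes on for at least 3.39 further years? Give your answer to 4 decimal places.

The exponential is memoryless, so the remaining time is again Exp(λ): the condition X > 0.6681 is irrelevant.
P(X > 3.39) = e^(−1.5119) ≈ 0.2205.

0.2205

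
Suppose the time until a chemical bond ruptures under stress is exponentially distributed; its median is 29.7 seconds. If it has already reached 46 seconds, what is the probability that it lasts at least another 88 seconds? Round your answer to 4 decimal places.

For an exponential, median = ln(2)/λ, so λ = ln 2 / 29.7 = 0.0233383 per second.
By the memoryless property, P(X > 46+88 | X > 46) = P(X > 88).
P(X > 88) = e^(−2.0538) ≈ 0.1283.

0.1283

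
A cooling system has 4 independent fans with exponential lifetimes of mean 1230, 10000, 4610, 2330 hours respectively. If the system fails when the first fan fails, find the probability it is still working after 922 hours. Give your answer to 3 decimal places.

0.238

The first failure time is exponential with rate Σλ_i = 1/1230 + 1/10000 + 1/4610 + 1/2330 = 0.00155911 per hour.
P(min > 922) = e^(−0.00155911·922) = e^(−1.4375) ≈ 0.238.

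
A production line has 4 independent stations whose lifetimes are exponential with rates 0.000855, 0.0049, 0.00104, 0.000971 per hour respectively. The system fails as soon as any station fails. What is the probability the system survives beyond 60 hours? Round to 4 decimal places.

0.6275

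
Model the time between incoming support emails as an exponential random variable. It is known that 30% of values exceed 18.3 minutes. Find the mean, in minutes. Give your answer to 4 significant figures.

15.20

e^(−λ·18.3) = 0.30 ⇒ λ = −ln(0.30)/18.3 = 0.0657909.
Mean = 1/λ = 15.1997 minutes.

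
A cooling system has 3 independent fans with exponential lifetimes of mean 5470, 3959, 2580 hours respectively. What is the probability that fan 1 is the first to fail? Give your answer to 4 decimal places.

0.2221

Rates: λ_i = 1/mean_i → 0.000182815, 0.000252589, 0.000387597; Σλ = 0.000823001.
P(fan 1 first) = λ_1/Σλ = 0.000182815/0.000823001 ≈ 0.2221.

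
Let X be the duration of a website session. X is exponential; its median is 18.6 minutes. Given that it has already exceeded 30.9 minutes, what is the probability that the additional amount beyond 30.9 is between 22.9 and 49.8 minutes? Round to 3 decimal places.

0.270

For an exponential, median = ln(2)/λ, so λ = ln 2 / 18.6 = 0.037266 per minute.
Memoryless: the residual past 30.9 is again Exp(λ).
P(22.9 < residual < 49.8) = e^(−λ·22.9) − e^(−λ·49.8) = 0.42597 − 0.15632 ≈ 0.270.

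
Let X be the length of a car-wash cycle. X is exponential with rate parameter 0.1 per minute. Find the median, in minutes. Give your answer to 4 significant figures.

6.931

Set 1 − e^(−λt) = 0.5, so t = −ln(0.5)/λ = 0.69315/0.1 ≈ 6.93147 minutes.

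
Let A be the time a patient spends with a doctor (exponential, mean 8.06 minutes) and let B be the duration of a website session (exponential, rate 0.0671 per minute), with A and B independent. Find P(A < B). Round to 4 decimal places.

0.6490

λ_1 = 1/8.06 = 0.124069, λ_2 = 0.0671.
For independent exponentials, P(A < B) = λ_1/(λ_1+λ_2) = 0.124069/0.191169 ≈ 0.6490.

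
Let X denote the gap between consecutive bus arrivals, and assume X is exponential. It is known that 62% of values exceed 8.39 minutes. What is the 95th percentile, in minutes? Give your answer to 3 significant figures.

e^(−λ·8.39) = 0.62 ⇒ λ = −ln(0.62)/8.39 = 0.0569769.
95th percentile: 1 − e^(−λt) = 0.95, t = −ln(0.05)/λ = 52.5781 minutes.

52.6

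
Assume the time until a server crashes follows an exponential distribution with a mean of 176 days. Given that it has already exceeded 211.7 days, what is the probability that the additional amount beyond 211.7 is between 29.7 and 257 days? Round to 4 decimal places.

The rate is λ = 1/176 = 0.00568182 per day.
Memoryless: the residual past 211.7 is again Exp(λ).
P(29.7 < residual < 257) = e^(−λ·29.7) − e^(−λ·257) = 0.84472 − 0.23218 ≈ 0.6125.

0.6125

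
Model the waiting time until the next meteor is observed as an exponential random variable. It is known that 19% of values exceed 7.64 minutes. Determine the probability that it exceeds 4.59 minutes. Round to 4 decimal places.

e^(−λ·7.64) = 0.19 ⇒ λ = −ln(0.19)/7.64 = 0.217373.
P(X > 4.59) = e^(−0.217373·4.59) = e^(−0.99774) ≈ 0.3687.

0.3687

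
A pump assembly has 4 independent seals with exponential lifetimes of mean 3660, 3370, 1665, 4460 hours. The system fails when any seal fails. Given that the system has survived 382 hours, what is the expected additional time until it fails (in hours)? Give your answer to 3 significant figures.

First-failure rate Σλ = 1/3660 + 1/3370 + 1/1665 + 1/4460 = 0.00139478.
By memorylessness the expected residual is 1/Σλ = 716.961 hours, regardless of the 382 already elapsed.

717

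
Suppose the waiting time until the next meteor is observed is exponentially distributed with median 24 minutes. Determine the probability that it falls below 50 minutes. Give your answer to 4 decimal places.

0.7640

For an exponential, median = ln(2)/λ, so λ = ln 2 / 24 = 0.0288811 per minute.
P(X ≤ 50) = 1 − e^(−λ·50) = 1 − e^(−1.4441) ≈ 0.7640.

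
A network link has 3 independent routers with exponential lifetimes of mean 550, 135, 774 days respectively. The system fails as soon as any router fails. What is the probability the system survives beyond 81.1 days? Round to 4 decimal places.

0.4261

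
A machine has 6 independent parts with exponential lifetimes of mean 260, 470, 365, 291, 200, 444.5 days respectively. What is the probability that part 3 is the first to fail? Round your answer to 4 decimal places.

0.1412

Rates: λ_i = 1/mean_i → 0.00384615, 0.00212766, 0.00273973, 0.00343643, 0.005, 0.00224972; Σλ = 0.0193997.
P(part 3 first) = λ_3/Σλ = 0.00273973/0.0193997 ≈ 0.1412.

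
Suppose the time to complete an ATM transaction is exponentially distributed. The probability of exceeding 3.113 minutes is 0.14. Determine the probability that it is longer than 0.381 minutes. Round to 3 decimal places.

0.786

e^(−λ·3.113) = 0.14 ⇒ λ = −ln(0.14)/3.113 = 0.631581.
P(X > 0.381) = e^(−0.631581·0.381) = e^(−0.24063) ≈ 0.786.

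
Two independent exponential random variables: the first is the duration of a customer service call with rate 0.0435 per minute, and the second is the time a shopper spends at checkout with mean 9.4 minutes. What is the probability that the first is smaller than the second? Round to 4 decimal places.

λ_1 = 0.0435, λ_2 = 1/9.4 = 0.106383.
For independent exponentials, P(the first < the second) = λ_1/(λ_1+λ_2) = 0.0435/0.149883 ≈ 0.2902.

0.2902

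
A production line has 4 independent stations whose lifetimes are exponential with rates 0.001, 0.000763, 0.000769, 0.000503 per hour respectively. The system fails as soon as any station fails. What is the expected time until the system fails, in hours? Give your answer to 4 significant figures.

329.5

The time to first failure is exponential with rate Σλ = 0.001 + 0.000763 + 0.000769 + 0.000503 = 0.003035.
E[min] = 1/Σλ = 1/0.003035 = 329.489 hours.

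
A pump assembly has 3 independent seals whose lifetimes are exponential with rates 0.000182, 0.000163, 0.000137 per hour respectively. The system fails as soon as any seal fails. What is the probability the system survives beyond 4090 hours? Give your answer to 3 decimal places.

0.139

The time to first failure is exponential with rate Σλ = 0.000182 + 0.000163 + 0.000137 = 0.000482.
P(min > 4090) = e^(−0.000482·4090) = e^(−1.9714) ≈ 0.139.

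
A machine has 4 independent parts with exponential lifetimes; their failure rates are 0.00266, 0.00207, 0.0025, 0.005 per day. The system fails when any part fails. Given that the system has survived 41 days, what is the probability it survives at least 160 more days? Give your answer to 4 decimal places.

0.1413

Time to first failure ~ Exp(Σλ) with Σλ = 0.01223.
By memorylessness, P(T > 41+160 | T > 41) = P(T > 160) = e^(−0.01223·160) ≈ 0.1413.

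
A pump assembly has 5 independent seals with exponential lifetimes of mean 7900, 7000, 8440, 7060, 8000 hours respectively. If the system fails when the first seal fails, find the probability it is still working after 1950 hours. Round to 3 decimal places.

0.279

The first failure time is exponential with rate Σλ_i = 1/7900 + 1/7000 + 1/8440 + 1/7060 + 1/8000 = 0.000654566 per hour.
P(min > 1950) = e^(−0.000654566·1950) = e^(−1.2764) ≈ 0.279.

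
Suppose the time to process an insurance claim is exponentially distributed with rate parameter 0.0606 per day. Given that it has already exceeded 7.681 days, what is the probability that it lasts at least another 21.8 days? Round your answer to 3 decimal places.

0.267

P(X > s+t | X > s) = e^(−λ(s+t))/e^(−λs) = e^(−λt), independent of s = 7.681.
P(X > 21.8) = e^(−1.3211) ≈ 0.267.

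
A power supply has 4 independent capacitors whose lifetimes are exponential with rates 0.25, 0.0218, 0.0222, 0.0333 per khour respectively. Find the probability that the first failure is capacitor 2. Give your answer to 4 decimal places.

The time to first failure is exponential with rate Σλ = 0.25 + 0.0218 + 0.0222 + 0.0333 = 0.3273.
P(capacitor 2 first) = λ_2/Σλ = 0.0218/0.3273 ≈ 0.0666.

0.0666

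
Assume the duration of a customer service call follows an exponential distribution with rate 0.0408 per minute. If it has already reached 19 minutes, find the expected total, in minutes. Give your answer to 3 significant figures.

43.5

By memorylessness, E[X | X > 19] = 19 + 1/λ = 19 + 24.5098 = 43.5098 minutes.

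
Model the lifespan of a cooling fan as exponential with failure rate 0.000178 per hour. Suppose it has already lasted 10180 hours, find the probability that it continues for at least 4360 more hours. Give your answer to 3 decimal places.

By the memoryless property, P(X > 10180+4360 | X > 10180) = P(X > 4360).
P(X > 4360) = e^(−0.77608) ≈ 0.460.

0.460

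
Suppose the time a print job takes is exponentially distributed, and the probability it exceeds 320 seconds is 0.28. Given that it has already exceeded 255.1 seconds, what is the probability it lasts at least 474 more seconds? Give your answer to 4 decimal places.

0.1517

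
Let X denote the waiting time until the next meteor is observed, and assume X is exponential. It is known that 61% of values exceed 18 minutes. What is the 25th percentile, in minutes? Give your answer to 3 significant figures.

10.5

e^(−λ·18) = 0.61 ⇒ λ = −ln(0.61)/18 = 0.0274609.
25th percentile: 1 − e^(−λt) = 0.25, t = −ln(0.75)/λ = 10.4761 minutes.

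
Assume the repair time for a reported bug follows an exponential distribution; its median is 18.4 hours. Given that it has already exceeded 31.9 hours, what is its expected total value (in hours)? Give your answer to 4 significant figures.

58.45

For an exponential, median = ln(2)/λ, so λ = ln 2 / 18.4 = 0.037671 per hour.
By memorylessness, E[X | X > 31.9] = 31.9 + 1/λ = 31.9 + 26.5456 = 58.4456 hours.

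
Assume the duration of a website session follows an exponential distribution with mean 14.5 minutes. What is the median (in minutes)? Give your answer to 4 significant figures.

10.05

The rate is λ = 1/14.5 = 0.0689655 per minute.
Set 1 − e^(−λt) = 0.5, so t = −ln(0.5)/λ = 0.69315/0.0689655 ≈ 10.0506 minutes.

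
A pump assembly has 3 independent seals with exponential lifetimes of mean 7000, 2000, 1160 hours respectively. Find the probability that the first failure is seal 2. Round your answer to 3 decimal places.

Rates: λ_i = 1/mean_i → 0.000142857, 0.0005, 0.000862069; Σλ = 0.00150493.
P(seal 2 first) = λ_2/Σλ = 0.0005/0.00150493 ≈ 0.332.

0.332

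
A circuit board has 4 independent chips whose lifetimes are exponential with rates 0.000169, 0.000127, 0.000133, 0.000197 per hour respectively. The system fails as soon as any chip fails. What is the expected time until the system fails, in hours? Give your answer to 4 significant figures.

The time to first failure is exponential with rate Σλ = 0.000169 + 0.000127 + 0.000133 + 0.000197 = 0.000626.
E[min] = 1/Σλ = 1/0.000626 = 1597.44 hours.

1597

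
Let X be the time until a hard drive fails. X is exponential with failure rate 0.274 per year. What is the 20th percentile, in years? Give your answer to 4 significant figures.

0.8144

Set 1 − e^(−λt) = 0.2, so t = −ln(0.8)/λ = 0.22314/0.274 ≈ 0.814393 years.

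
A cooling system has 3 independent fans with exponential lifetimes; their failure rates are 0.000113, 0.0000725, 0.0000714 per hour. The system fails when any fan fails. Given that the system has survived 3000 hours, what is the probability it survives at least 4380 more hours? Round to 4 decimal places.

Time to first failure ~ Exp(Σλ) with Σλ = 0.0002569.
By memorylessness, P(T > 3000+4380 | T > 3000) = P(T > 4380) = e^(−0.0002569·4380) ≈ 0.3246.

0.3246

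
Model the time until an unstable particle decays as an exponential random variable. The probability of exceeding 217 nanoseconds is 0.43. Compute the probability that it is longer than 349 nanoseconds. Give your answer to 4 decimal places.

e^(−λ·217) = 0.43 ⇒ λ = −ln(0.43)/217 = 0.00388926.
P(X > 349) = e^(−0.00388926·349) = e^(−1.3574) ≈ 0.2573.

0.2573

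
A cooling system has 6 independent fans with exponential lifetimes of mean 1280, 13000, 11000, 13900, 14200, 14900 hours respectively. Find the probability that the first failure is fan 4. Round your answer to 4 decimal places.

Rates: λ_i = 1/mean_i → 0.00078125, 0.0000769231, 0.0000909091, 0.0000719424, 0.0000704225, 0.0000671141; Σλ = 0.00115856.
P(fan 4 first) = λ_4/Σλ = 0.0000719424/0.00115856 ≈ 0.0621.

0.0621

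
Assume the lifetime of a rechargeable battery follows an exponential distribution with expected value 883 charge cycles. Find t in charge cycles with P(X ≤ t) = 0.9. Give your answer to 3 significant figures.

2030

The rate is λ = 1/883 = 0.0011325 per charge cycle.
Set 1 − e^(−λt) = 0.9, so t = −ln(0.1)/λ = 2.3026/0.0011325 ≈ 2033.18 charge cycles.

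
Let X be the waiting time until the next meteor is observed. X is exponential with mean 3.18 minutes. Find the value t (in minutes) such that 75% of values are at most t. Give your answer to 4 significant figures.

The rate is λ = 1/3.18 = 0.314465 per minute.
Set 1 − e^(−λt) = 0.75, so t = −ln(0.25)/λ = 1.3863/0.314465 ≈ 4.40842 minutes.

4.408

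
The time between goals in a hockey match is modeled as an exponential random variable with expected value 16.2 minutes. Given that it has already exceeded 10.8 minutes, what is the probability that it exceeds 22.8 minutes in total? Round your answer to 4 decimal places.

The rate is λ = 1/16.2 = 0.0617284 per minute.
By the memoryless property, P(X > 10.8+12 | X > 10.8) = P(X > 12).
P(X > 12) = e^(−0.74074) ≈ 0.4768.

0.4768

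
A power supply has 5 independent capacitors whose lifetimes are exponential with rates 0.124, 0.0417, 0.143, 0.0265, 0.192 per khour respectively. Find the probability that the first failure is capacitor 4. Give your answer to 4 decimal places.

The time to first failure is exponential with rate Σλ = 0.124 + 0.0417 + 0.143 + 0.0265 + 0.192 = 0.5272.
P(capacitor 4 first) = λ_4/Σλ = 0.0265/0.5272 ≈ 0.0503.

0.0503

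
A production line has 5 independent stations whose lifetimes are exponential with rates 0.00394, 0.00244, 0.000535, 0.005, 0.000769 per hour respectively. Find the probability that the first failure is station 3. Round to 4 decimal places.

0.0422

The time to first failure is exponential with rate Σλ = 0.00394 + 0.00244 + 0.000535 + 0.005 + 0.000769 = 0.012684.
P(station 3 first) = λ_3/Σλ = 0.000535/0.012684 ≈ 0.0422.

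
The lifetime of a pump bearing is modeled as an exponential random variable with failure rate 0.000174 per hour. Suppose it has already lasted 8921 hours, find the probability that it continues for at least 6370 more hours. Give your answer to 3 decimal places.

The exponential is memoryless, so the remaining time is again Exp(λ): the condition X > 8921 is irrelevant.
P(X > 6370) = e^(−1.1084) ≈ 0.330.

0.330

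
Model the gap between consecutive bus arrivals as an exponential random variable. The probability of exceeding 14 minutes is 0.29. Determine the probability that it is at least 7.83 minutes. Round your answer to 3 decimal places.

e^(−λ·14) = 0.29 ⇒ λ = −ln(0.29)/14 = 0.0884196.
P(X > 7.83) = e^(−0.0884196·7.83) = e^(−0.69233) ≈ 0.500.

0.500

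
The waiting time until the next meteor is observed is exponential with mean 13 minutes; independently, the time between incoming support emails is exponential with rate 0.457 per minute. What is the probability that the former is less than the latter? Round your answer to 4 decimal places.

0.1441

λ_1 = 1/13 = 0.0769231, λ_2 = 0.457.
For independent exponentials, P(the former < the latter) = λ_1/(λ_1+λ_2) = 0.0769231/0.533923 ≈ 0.1441.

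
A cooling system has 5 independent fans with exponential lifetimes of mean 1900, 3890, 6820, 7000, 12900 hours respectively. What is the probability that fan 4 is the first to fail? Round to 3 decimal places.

0.124

Rates: λ_i = 1/mean_i → 0.000526316, 0.000257069, 0.000146628, 0.000142857, 0.0000775194; Σλ = 0.00115039.
P(fan 4 first) = λ_4/Σλ = 0.000142857/0.00115039 ≈ 0.124.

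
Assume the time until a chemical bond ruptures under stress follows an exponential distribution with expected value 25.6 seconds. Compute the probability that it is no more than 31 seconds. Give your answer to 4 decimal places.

0.7021

The rate is λ = 1/25.6 = 0.0390625 per second.
P(X ≤ 31) = 1 − e^(−λ·31) = 1 − e^(−1.2109) ≈ 0.7021.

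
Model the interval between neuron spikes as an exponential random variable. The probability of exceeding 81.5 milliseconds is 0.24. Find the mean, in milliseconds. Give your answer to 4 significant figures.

e^(−λ·81.5) = 0.24 ⇒ λ = −ln(0.24)/81.5 = 0.0175106.
Mean = 1/λ = 57.1082 milliseconds.

57.11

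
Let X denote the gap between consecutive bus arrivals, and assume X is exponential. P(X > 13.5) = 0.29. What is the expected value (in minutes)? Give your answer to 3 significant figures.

e^(−λ·13.5) = 0.29 ⇒ λ = −ln(0.29)/13.5 = 0.0916944.
Mean = 1/λ = 10.9058 minutes.

10.9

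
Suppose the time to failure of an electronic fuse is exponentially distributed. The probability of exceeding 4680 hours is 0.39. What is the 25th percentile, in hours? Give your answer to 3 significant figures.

1430

e^(−λ·4680) = 0.39 ⇒ λ = −ln(0.39)/4680 = 0.000201198.
25th percentile: 1 − e^(−λt) = 0.25, t = −ln(0.75)/λ = 1429.84 hours.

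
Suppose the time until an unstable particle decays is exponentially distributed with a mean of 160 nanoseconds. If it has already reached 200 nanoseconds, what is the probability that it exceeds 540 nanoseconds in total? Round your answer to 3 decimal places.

0.119

The rate is λ = 1/160 = 0.00625 per nanosecond.
The exponential is memoryless, so the remaining time is again Exp(λ): the condition X > 200 is irrelevant.
P(X > 340) = e^(−2.125) ≈ 0.119.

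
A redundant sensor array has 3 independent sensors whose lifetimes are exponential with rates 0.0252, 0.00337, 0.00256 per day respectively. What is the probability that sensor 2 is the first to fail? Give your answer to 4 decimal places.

0.1083

The time to first failure is exponential with rate Σλ = 0.0252 + 0.00337 + 0.00256 = 0.03113.
P(sensor 2 first) = λ_2/Σλ = 0.00337/0.03113 ≈ 0.1083.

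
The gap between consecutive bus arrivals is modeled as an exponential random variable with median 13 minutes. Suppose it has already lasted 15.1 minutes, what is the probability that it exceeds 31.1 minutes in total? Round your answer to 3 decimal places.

0.426

For an exponential, median = ln(2)/λ, so λ = ln 2 / 13 = 0.053319 per minute.
The exponential is memoryless, so the remaining time is again Exp(λ): the condition X > 15.1 is irrelevant.
P(X > 16) = e^(−0.8531) ≈ 0.426.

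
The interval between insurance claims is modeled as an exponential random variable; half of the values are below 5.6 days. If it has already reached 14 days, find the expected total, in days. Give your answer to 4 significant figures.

22.08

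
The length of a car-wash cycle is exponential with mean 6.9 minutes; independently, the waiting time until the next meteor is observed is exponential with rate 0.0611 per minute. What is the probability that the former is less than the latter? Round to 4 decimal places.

0.7034

λ_1 = 1/6.9 = 0.144928, λ_2 = 0.0611.
For independent exponentials, P(the former < the latter) = λ_1/(λ_1+λ_2) = 0.144928/0.206028 ≈ 0.7034.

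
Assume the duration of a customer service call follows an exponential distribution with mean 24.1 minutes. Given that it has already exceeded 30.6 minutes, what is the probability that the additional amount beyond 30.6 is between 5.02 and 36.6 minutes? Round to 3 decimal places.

0.593

The rate is λ = 1/24.1 = 0.0414938 per minute.
Memoryless: the residual past 30.6 is again Exp(λ).
P(5.02 < residual < 36.6) = e^(−λ·5.02) − e^(−λ·36.6) = 0.81196 − 0.21900 ≈ 0.593.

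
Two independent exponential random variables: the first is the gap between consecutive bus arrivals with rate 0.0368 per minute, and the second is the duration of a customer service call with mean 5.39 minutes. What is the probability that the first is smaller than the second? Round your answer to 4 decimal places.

λ_1 = 0.0368, λ_2 = 1/5.39 = 0.185529.
For independent exponentials, P(the first < the second) = λ_1/(λ_1+λ_2) = 0.0368/0.222329 ≈ 0.1655.

0.1655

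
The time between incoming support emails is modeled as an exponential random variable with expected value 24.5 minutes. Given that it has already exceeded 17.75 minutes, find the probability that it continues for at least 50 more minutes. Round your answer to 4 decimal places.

The rate is λ = 1/24.5 = 0.0408163 per minute.
The exponential is memoryless, so the remaining time is again Exp(λ): the condition X > 17.75 is irrelevant.
P(X > 50) = e^(−2.0408) ≈ 0.1299.

0.1299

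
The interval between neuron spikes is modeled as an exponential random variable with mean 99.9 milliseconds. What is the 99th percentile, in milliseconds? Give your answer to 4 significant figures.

The rate is λ = 1/99.9 = 0.01001 per millisecond.
Set 1 − e^(−λt) = 0.99, so t = −ln(0.01)/λ = 4.6052/0.01001 ≈ 460.057 milliseconds.

460.1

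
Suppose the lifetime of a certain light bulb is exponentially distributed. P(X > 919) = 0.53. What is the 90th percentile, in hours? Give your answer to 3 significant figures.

e^(−λ·919) = 0.53 ⇒ λ = −ln(0.53)/919 = 0.000690836.
90th percentile: 1 − e^(−λt) = 0.9, t = −ln(0.1)/λ = 3333.04 hours.

3330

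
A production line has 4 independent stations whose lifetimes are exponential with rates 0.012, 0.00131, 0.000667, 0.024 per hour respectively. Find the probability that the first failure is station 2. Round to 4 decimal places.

The time to first failure is exponential with rate Σλ = 0.012 + 0.00131 + 0.000667 + 0.024 = 0.037977.
P(station 2 first) = λ_2/Σλ = 0.00131/0.037977 ≈ 0.0345.

0.0345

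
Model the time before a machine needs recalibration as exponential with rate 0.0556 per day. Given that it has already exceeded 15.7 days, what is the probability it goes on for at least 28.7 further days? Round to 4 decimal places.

0.2028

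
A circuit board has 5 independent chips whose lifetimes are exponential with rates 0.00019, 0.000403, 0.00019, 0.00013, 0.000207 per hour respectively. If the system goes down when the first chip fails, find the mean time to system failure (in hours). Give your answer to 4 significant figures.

892.9

The time to first failure is exponential with rate Σλ = 0.00019 + 0.000403 + 0.00019 + 0.00013 + 0.000207 = 0.00112.
E[min] = 1/Σλ = 1/0.00112 = 892.857 hours.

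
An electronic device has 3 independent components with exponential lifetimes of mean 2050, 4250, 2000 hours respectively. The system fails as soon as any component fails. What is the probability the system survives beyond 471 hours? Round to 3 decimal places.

0.562

The first failure time is exponential with rate Σλ_i = 1/2050 + 1/4250 + 1/2000 = 0.0012231 per hour.
P(min > 471) = e^(−0.0012231·471) = e^(−0.57608) ≈ 0.562.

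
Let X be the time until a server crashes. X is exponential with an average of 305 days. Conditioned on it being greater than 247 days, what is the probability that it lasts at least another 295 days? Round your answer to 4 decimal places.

0.3801

The rate is λ = 1/305 = 0.00327869 per day.
By the memoryless property, P(X > 247+295 | X > 247) = P(X > 295).
P(X > 295) = e^(−0.96721) ≈ 0.3801.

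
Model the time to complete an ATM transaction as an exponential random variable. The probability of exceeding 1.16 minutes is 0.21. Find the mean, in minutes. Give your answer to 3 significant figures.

e^(−λ·1.16) = 0.21 ⇒ λ = −ln(0.21)/1.16 = 1.34539.
Mean = 1/λ = 0.743281 minutes.

0.743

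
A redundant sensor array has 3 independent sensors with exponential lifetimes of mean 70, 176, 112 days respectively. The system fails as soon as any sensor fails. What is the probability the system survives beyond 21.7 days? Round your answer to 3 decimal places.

The first failure time is exponential with rate Σλ_i = 1/70 + 1/176 + 1/112 = 0.0288961 per day.
P(min > 21.7) = e^(−0.0288961·21.7) = e^(−0.62705) ≈ 0.534.

0.534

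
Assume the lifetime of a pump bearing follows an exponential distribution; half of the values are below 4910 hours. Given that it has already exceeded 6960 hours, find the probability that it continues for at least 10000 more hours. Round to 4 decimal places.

0.2437

For an exponential, median = ln(2)/λ, so λ = ln 2 / 4910 = 0.000141171 per hour.
P(X > s+t | X > s) = e^(−λ(s+t))/e^(−λs) = e^(−λt), independent of s = 6960.
P(X > 10000) = e^(−1.4117) ≈ 0.2437.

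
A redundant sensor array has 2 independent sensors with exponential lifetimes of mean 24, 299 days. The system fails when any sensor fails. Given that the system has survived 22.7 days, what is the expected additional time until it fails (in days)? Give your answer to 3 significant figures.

22.2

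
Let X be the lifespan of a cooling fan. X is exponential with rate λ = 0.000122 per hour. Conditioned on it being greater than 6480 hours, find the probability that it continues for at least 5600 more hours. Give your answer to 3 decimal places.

0.505

By the memoryless property, P(X > 6480+5600 | X > 6480) = P(X > 5600).
P(X > 5600) = e^(−0.6832) ≈ 0.505.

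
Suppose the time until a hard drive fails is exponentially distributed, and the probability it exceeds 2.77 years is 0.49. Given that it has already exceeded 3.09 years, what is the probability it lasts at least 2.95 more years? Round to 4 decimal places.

From e^(−λ·2.77) = 0.49, λ = −ln(0.49)/2.77 = 0.257527.
Memoryless: P(X > 3.09+2.95 | X > 3.09) = P(X > 2.95) = e^(−0.257527·2.95) ≈ 0.4678.

0.4678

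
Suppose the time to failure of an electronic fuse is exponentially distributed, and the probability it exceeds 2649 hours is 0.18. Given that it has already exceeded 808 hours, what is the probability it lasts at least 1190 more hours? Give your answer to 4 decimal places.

From e^(−λ·2649) = 0.18, λ = −ln(0.18)/2649 = 0.000647338.
Memoryless: P(X > 808+1190 | X > 808) = P(X > 1190) = e^(−0.000647338·1190) ≈ 0.4629.

0.4629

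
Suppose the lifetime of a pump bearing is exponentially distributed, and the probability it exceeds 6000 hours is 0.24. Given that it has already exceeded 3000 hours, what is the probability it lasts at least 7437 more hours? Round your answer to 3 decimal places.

0.171

From e^(−λ·6000) = 0.24, λ = −ln(0.24)/6000 = 0.000237853.
Memoryless: P(X > 3000+7437 | X > 3000) = P(X > 7437) = e^(−0.000237853·7437) ≈ 0.171.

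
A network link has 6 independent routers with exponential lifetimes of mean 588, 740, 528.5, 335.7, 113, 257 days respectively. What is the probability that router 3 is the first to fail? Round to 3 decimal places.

Rates: λ_i = 1/mean_i → 0.00170068, 0.00135135, 0.00189215, 0.00297885, 0.00884956, 0.00389105; Σλ = 0.0206636.
P(router 3 first) = λ_3/Σλ = 0.00189215/0.0206636 ≈ 0.092.

0.092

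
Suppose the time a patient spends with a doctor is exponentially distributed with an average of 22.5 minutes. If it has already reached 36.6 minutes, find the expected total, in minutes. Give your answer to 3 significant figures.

The rate is λ = 1/22.5 = 0.0444444 per minute.
By memorylessness, E[X | X > 36.6] = 36.6 + 1/λ = 36.6 + 22.5 = 59.1 minutes.

59.1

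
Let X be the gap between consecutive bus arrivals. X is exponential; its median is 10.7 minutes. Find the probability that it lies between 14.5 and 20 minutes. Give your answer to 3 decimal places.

For an exponential, median = ln(2)/λ, so λ = ln 2 / 10.7 = 0.0647801 per minute.
P(14.5 < X < 20) = e^(−λ·14.5) − e^(−λ·20) = 0.39090 − 0.27373 ≈ 0.117.

0.117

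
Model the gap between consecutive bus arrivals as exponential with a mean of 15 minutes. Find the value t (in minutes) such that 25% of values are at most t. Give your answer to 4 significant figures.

4.315

The rate is λ = 1/15 = 0.0666667 per minute.
Set 1 − e^(−λt) = 0.25, so t = −ln(0.75)/λ = 0.28768/0.0666667 ≈ 4.31523 minutes.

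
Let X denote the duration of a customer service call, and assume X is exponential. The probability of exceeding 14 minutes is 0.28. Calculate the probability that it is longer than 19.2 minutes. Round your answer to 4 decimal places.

0.1745

e^(−λ·14) = 0.28 ⇒ λ = −ln(0.28)/14 = 0.0909261.
P(X > 19.2) = e^(−0.0909261·19.2) = e^(−1.7458) ≈ 0.1745.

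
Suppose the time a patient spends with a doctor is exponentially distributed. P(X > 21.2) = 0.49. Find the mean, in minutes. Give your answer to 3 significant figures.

29.7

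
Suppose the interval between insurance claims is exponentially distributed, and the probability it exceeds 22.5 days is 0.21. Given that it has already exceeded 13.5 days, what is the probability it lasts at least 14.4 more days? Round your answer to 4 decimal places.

From e^(−λ·22.5) = 0.21, λ = −ln(0.21)/22.5 = 0.0693621.
Memoryless: P(X > 13.5+14.4 | X > 13.5) = P(X > 14.4) = e^(−0.0693621·14.4) ≈ 0.3683.

0.3683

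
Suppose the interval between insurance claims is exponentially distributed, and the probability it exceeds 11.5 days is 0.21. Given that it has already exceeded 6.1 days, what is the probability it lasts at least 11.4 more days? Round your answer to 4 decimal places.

0.2129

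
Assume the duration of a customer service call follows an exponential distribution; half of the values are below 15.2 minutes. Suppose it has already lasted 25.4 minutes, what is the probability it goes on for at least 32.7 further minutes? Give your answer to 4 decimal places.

0.2251

For an exponential, median = ln(2)/λ, so λ = ln 2 / 15.2 = 0.0456018 per minute.
By the memoryless property, P(X > 25.4+32.7 | X > 25.4) = P(X > 32.7).
P(X > 32.7) = e^(−1.4912) ≈ 0.2251.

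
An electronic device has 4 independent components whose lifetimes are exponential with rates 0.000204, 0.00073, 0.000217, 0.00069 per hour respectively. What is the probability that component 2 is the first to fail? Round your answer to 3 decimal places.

0.397

The time to first failure is exponential with rate Σλ = 0.000204 + 0.00073 + 0.000217 + 0.00069 = 0.001841.
P(component 2 first) = λ_2/Σλ = 0.00073/0.001841 ≈ 0.397.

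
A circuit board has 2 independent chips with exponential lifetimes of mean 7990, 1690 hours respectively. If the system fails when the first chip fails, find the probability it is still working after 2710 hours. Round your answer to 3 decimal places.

The first failure time is exponential with rate Σλ_i = 1/7990 + 1/1690 = 0.000716872 per hour.
P(min > 2710) = e^(−0.000716872·2710) = e^(−1.9427) ≈ 0.143.

0.143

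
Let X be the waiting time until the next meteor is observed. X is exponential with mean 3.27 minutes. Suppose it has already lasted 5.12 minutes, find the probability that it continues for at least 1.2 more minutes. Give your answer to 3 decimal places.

0.693

The rate is λ = 1/3.27 = 0.30581 per minute.
By the memoryless property, P(X > 5.12+1.2 | X > 5.12) = P(X > 1.2).
P(X > 1.2) = e^(−0.36697) ≈ 0.693.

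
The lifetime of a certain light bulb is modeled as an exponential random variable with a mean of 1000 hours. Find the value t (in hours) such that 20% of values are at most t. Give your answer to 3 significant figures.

223

The rate is λ = 1/1000 = 0.001 per hour.
Set 1 − e^(−λt) = 0.2, so t = −ln(0.8)/λ = 0.22314/0.001 ≈ 223.144 hours.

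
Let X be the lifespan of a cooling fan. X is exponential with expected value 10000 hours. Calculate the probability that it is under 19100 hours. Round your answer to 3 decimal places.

0.852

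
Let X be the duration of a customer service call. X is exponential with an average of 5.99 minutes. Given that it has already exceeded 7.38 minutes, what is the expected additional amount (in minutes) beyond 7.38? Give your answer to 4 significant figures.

5.990

The rate is λ = 1/5.99 = 0.166945 per minute.
By memorylessness, the remaining amount past any threshold is again Exp(λ) with mean 1/λ = 5.99 minutes.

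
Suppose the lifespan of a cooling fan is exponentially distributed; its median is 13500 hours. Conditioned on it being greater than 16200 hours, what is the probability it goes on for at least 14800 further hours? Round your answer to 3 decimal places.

0.468

For an exponential, median = ln(2)/λ, so λ = ln 2 / 13500 = 0.0000513442 per hour.
By the memoryless property, P(X > 16200+14800 | X > 16200) = P(X > 14800).
P(X > 14800) = e^(−0.75989) ≈ 0.468.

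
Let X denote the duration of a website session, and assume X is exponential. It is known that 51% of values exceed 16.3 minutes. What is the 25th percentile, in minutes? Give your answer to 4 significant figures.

e^(−λ·16.3) = 0.51 ⇒ λ = −ln(0.51)/16.3 = 0.0413095.
25th percentile: 1 − e^(−λt) = 0.25, t = −ln(0.75)/λ = 6.96407 minutes.

6.964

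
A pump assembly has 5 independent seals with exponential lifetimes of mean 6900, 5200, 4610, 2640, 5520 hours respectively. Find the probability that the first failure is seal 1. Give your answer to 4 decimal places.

Rates: λ_i = 1/mean_i → 0.000144928, 0.000192308, 0.00021692, 0.000378788, 0.000181159; Σλ = 0.0011141.
P(seal 1 first) = λ_1/Σλ = 0.000144928/0.0011141 ≈ 0.1301.

0.1301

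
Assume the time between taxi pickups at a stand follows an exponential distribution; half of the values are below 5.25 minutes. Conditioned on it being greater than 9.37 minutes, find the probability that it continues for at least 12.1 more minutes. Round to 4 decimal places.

For an exponential, median = ln(2)/λ, so λ = ln 2 / 5.25 = 0.132028 per minute.
By the memoryless property, P(X > 9.37+12.1 | X > 9.37) = P(X > 12.1).
P(X > 12.1) = e^(−1.5975) ≈ 0.2024.

0.2024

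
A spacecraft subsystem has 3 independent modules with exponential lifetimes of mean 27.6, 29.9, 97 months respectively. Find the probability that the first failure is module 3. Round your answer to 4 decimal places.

0.1289

Rates: λ_i = 1/mean_i → 0.0362319, 0.0334448, 0.0103093; Σλ = 0.079986.
P(module 3 first) = λ_3/Σλ = 0.0103093/0.079986 ≈ 0.1289.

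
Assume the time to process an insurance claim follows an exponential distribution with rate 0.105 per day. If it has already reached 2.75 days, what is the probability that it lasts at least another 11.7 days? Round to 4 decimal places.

0.2927

By the memoryless property, P(X > 2.75+11.7 | X > 2.75) = P(X > 11.7).
P(X > 11.7) = e^(−1.2285) ≈ 0.2927.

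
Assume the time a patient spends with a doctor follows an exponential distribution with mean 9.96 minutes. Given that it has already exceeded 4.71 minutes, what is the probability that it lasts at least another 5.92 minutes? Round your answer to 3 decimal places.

The rate is λ = 1/9.96 = 0.100402 per minute.
By the memoryless property, P(X > 4.71+5.92 | X > 4.71) = P(X > 5.92).
P(X > 5.92) = e^(−0.59438) ≈ 0.552.

0.552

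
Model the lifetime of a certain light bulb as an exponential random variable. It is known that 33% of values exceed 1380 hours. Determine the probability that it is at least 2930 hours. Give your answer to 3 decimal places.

0.095

e^(−λ·1380) = 0.33 ⇒ λ = −ln(0.33)/1380 = 0.000803379.
P(X > 2930) = e^(−0.000803379·2930) = e^(−2.3539) ≈ 0.095.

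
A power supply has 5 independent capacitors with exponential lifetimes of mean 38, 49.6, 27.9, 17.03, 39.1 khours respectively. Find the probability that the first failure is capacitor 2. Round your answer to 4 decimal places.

Rates: λ_i = 1/mean_i → 0.0263158, 0.0201613, 0.0358423, 0.0587199, 0.0255754; Σλ = 0.166615.
P(capacitor 2 first) = λ_2/Σλ = 0.0201613/0.166615 ≈ 0.1210.

0.1210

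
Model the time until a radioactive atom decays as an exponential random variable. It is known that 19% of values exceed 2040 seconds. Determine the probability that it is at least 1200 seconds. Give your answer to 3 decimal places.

0.376

e^(−λ·2040) = 0.19 ⇒ λ = −ln(0.19)/2040 = 0.000814084.
P(X > 1200) = e^(−0.000814084·1200) = e^(−0.9769) ≈ 0.376.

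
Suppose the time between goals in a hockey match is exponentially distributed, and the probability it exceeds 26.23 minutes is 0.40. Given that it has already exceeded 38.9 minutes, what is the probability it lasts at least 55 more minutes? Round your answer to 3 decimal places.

0.146

From e^(−λ·26.23) = 0.40, λ = −ln(0.40)/26.23 = 0.0349329.
Memoryless: P(X > 38.9+55 | X > 38.9) = P(X > 55) = e^(−0.0349329·55) ≈ 0.146.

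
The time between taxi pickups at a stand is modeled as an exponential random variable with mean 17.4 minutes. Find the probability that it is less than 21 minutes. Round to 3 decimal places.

0.701

The rate is λ = 1/17.4 = 0.0574713 per minute.
P(X ≤ 21) = 1 − e^(−λ·21) = 1 − e^(−1.2069) ≈ 0.701.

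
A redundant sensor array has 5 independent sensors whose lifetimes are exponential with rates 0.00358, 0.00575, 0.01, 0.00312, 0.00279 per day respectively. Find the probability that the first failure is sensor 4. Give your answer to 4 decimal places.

The time to first failure is exponential with rate Σλ = 0.00358 + 0.00575 + 0.01 + 0.00312 + 0.00279 = 0.02524.
P(sensor 4 first) = λ_4/Σλ = 0.00312/0.02524 ≈ 0.1236.

0.1236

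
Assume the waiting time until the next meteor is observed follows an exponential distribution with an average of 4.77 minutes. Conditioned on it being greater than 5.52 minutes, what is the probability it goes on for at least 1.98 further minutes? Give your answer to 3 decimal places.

The rate is λ = 1/4.77 = 0.209644 per minute.
By the memoryless property, P(X > 5.52+1.98 | X > 5.52) = P(X > 1.98).
P(X > 1.98) = e^(−0.41509) ≈ 0.660.

0.660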